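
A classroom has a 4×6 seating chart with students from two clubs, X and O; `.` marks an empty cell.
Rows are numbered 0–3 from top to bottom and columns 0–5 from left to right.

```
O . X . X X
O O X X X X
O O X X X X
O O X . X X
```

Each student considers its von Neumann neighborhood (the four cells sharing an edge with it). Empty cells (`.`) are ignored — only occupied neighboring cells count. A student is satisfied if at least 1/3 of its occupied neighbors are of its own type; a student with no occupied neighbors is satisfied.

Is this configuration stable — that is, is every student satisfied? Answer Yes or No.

Yes

(0,0)O 1/1 satisfied
(0,2)X 1/1 satisfied
(0,4)X 2/2 satisfied
(0,5)X 2/2 satisfied
(1,0)O 3/3 satisfied
(1,1)O 2/3 satisfied
(1,2)X 3/4 satisfied
(1,3)X 3/3 satisfied
(1,4)X 4/4 satisfied
(1,5)X 3/3 satisfied
(2,0)O 3/3 satisfied
(2,1)O 3/4 satisfied
(2,2)X 3/4 satisfied
(2,3)X 3/3 satisfied
(2,4)X 4/4 satisfied
(2,5)X 3/3 satisfied
(3,0)O 2/2 satisfied
(3,1)O 2/3 satisfied
(3,2)X 1/2 satisfied
(3,4)X 2/2 satisfied
(3,5)X 2/2 satisfied
All meet the threshold, so the configuration is stable.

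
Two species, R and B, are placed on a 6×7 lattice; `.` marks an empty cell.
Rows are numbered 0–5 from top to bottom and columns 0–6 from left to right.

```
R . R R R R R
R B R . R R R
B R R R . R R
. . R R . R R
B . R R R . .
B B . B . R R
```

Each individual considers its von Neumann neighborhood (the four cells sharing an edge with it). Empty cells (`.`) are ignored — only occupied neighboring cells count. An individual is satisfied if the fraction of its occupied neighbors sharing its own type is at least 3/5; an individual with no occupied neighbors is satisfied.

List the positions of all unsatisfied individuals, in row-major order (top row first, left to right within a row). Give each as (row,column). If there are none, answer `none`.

(1,0), (1,1), (2,0), (2,1), (5,3)

(0,0)R 1/1 ok
(0,2)R 2/2 ok
(0,3)R 2/2 ok
(0,4)R 3/3 ok
(0,5)R 3/3 ok
(0,6)R 2/2 ok
(1,0)R 1/3 unhappy
(1,1)B 0/3 unhappy
(1,2)R 2/3 ok
(1,4)R 2/2 ok
(1,5)R 4/4 ok
(1,6)R 3/3 ok
(2,0)B 0/2 unhappy
(2,1)R 1/3 unhappy
(2,2)R 4/4 ok
(2,3)R 2/2 ok
(2,5)R 3/3 ok
(2,6)R 3/3 ok
(3,2)R 3/3 ok
(3,3)R 3/3 ok
(3,5)R 2/2 ok
(3,6)R 2/2 ok
(4,0)B 1/1 ok
(4,2)R 2/2 ok
(4,3)R 3/4 ok
(4,4)R 1/1 ok
(5,0)B 2/2 ok
(5,1)B 1/1 ok
(5,3)B 0/1 unhappy
(5,5)R 1/1 ok
(5,6)R 1/1 ok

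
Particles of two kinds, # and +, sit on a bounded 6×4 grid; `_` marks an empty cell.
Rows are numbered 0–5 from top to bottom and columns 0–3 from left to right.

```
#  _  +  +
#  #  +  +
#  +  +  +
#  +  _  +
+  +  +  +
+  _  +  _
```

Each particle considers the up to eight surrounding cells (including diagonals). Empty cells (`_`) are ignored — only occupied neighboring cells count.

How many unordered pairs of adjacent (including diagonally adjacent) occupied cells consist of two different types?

11

Scan each occupied cell's neighbors to the right and below (and the two forward diagonals) so each pair is counted once.
From row 0: 1 unlike of 8 pairs (running 1/8).
From row 1: 4 unlike of 13 pairs (running 5/21).
From row 2: 3 unlike of 10 pairs (running 8/31).
From row 3: 3 unlike of 8 pairs (running 11/39).
From row 4: 0 unlike of 8 pairs (running 11/47).
Total adjacent occupied pairs: 47; unlike-type pairs: 11.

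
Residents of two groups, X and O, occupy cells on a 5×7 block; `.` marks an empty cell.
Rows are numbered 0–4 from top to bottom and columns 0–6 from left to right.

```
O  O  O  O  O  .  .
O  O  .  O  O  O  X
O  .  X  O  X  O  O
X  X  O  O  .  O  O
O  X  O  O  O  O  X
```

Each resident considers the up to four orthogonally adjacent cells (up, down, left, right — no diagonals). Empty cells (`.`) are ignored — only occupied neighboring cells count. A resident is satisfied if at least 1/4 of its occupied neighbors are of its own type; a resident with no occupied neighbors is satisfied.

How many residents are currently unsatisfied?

5

(0,0)O 2/2 satisfied
(0,1)O 3/3 satisfied
(0,2)O 2/2 satisfied
(0,3)O 3/3 satisfied
(0,4)O 2/2 satisfied
(1,0)O 3/3 satisfied
(1,1)O 2/2 satisfied
(1,3)O 3/3 satisfied
(1,4)O 3/4 satisfied
(1,5)O 2/3 satisfied
(1,6)X 0/2 not
(2,0)O 1/2 satisfied
(2,2)X 0/2 not
(2,3)O 2/4 satisfied
(2,4)X 0/3 not
(2,5)O 3/4 satisfied
(2,6)O 2/3 satisfied
(3,0)X 1/3 satisfied
(3,1)X 2/3 satisfied
(3,2)O 2/4 satisfied
(3,3)O 3/3 satisfied
(3,5)O 3/3 satisfied
(3,6)O 2/3 satisfied
(4,0)O 0/2 not
(4,1)X 1/3 satisfied
(4,2)O 2/3 satisfied
(4,3)O 3/3 satisfied
(4,4)O 2/2 satisfied
(4,5)O 2/3 satisfied
(4,6)X 0/2 not
Unsatisfied: (1,6), (2,2), (2,4), (4,0), (4,6) — 5 in total.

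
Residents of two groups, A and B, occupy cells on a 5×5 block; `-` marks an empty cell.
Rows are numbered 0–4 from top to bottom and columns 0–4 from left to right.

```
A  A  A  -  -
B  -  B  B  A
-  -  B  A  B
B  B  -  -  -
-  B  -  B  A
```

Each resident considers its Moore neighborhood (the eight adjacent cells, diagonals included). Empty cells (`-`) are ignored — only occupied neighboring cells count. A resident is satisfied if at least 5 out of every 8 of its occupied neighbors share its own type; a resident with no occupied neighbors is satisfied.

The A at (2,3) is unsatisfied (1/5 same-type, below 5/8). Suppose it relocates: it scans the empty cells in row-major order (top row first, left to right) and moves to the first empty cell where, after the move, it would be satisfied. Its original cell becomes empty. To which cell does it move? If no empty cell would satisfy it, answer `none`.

Vacating (2,3). Empty cells in order:
  (0,3): 2/4 same-type → still unsatisfied.
  (0,4): 1/2 same-type → still unsatisfied.
  (1,1): 3/6 same-type → still unsatisfied.
  (2,0): 0/3 same-type → still unsatisfied.
  (2,1): 0/5 same-type → still unsatisfied.
  (3,2): 0/4 same-type → still unsatisfied.
  (3,3): 1/4 same-type → still unsatisfied.
  (3,4): 1/3 same-type → still unsatisfied.
  (4,0): 0/3 same-type → still unsatisfied.
  (4,2): 0/3 same-type → still unsatisfied.

none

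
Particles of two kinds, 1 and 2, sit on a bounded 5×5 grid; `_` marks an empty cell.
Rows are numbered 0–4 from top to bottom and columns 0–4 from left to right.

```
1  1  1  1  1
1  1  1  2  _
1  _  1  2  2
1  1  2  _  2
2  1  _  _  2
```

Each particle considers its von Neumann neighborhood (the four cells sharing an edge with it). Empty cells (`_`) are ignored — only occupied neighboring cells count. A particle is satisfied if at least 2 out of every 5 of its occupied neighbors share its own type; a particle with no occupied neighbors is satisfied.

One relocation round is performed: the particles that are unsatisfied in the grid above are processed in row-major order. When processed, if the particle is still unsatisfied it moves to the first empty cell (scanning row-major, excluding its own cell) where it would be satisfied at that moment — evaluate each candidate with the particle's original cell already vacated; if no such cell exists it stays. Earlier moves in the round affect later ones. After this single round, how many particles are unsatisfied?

1

Initially unsatisfied (in order): (1,3), (2,2), (3,2), (4,0).
  (1,3) → (1,4).
  (2,2) → (1,3).
  (3,2) → (2,2).
  (4,0) → (3,2).
Resulting grid:
1 1 1 1 1
1 1 1 1 2
1 _ 2 2 2
1 1 2 _ 2
_ 1 _ _ 2
Unsatisfied now: (1,4).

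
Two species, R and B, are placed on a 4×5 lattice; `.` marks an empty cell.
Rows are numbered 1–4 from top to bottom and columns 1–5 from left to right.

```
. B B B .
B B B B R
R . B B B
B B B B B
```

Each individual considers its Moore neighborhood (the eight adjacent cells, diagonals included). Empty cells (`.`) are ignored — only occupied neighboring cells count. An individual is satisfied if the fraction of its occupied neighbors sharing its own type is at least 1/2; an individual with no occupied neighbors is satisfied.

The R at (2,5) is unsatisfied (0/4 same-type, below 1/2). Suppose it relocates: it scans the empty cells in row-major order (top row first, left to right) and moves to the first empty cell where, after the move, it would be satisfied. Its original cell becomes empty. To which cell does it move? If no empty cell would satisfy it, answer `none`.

Vacating (2,5). Empty cells in order:
  (1,1): 0/3 same-type → still unsatisfied.
  (1,5): 0/2 same-type → still unsatisfied.
  (3,2): 1/8 same-type → still unsatisfied.

none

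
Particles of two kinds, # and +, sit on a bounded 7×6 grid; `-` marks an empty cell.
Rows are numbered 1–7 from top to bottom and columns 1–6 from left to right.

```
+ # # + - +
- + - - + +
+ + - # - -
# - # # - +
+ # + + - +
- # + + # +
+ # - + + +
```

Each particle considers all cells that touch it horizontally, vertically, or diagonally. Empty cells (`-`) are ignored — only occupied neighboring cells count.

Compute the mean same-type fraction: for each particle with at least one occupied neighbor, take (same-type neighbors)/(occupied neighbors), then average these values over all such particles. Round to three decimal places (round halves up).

0.541

(1,1)+ 1/2
(1,2)# 1/3
(1,3)# 1/3
(1,4)+ 1/2
(1,6)+ 2/2
(2,2)+ 3/5
(2,5)+ 3/4
(2,6)+ 2/2
(3,1)+ 2/3
(3,2)+ 2/4
(3,4)# 2/3
(4,1)# 1/4
(4,3)# 3/6
(4,4)# 2/4
(4,6)+ 1/1
(5,1)+ 0/3
(5,2)# 3/6
(5,3)+ 3/7
(5,4)+ 3/6
(5,6)+ 2/3
(6,2)# 2/6
(6,3)+ 4/7
(6,4)+ 5/6
(6,5)# 0/7
(6,6)+ 3/4
(7,1)+ 0/2
(7,2)# 1/3
(7,4)+ 3/4
(7,5)+ 4/5
(7,6)+ 2/3
Sum over 30 particles: 1/2 + 1/3 + 1/3 + 1/2 + 2/2 + 3/5 + 3/4 + 2/2 + 2/3 + 2/4 + 2/3 + 1/4 + 3/6 + 2/4 + 1/1 + 0/3 + 3/6 + 3/7 + 3/6 + 2/3 + 2/6 + 4/7 + 5/6 + 0/7 + 3/4 + 0/2 + 1/3 + 3/4 + 4/5 + 2/3 = 487/30; mean = 487/30 ÷ 30 = 487/900 = 0.541111… → 0.541.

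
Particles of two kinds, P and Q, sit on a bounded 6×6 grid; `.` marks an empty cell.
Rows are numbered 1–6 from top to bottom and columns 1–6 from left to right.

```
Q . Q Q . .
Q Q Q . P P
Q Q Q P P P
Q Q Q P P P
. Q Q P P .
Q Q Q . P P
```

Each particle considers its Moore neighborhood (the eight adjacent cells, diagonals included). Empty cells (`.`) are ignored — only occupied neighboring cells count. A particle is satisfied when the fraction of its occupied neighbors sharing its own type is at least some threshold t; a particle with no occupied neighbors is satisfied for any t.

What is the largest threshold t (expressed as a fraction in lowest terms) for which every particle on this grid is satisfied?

(1,1)Q 2/2
(1,3)Q 3/3
(1,4)Q 2/3
(2,1)Q 4/4
(2,2)Q 7/7
(2,3)Q 5/6
(2,5)P 4/5
(2,6)P 3/3
(3,1)Q 5/5
(3,2)Q 8/8
(3,3)Q 5/7
(3,4)P 4/7
(3,5)P 7/7
(3,6)P 5/5
(4,1)Q 4/4
(4,2)Q 7/7
(4,3)Q 5/8
(4,4)P 5/8
(4,5)P 7/7
(4,6)P 4/4
(5,2)Q 7/7
(5,3)Q 5/7
(5,4)P 4/7
(5,5)P 6/6
(6,1)Q 2/2
(6,2)Q 4/4
(6,3)Q 3/4
(6,5)P 3/3
(6,6)P 2/2
The smallest same-type fraction is 4/7 at (3,4), which reduces to 4/7. Any threshold above that leaves this particle unsatisfied.

4/7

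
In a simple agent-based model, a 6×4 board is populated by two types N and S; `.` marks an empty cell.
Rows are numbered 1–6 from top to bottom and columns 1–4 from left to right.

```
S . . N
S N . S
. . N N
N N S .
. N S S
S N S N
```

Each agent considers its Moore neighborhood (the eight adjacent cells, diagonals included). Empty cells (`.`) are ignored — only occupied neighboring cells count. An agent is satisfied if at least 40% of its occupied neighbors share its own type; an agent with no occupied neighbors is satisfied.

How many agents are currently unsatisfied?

8

Row 1: (1,1)S 1/2 ✓ · (1,4)N 0/1 ✗
Row 2: (2,1)S 1/2 ✓ · (2,2)N 1/3 ✗ · (2,4)S 0/3 ✗
Row 3: (3,3)N 3/5 ✓ · (3,4)N 1/3 ✗
Row 4: (4,1)N 2/2 ✓ · (4,2)N 3/5 ✓ · (4,3)S 2/6 ✗
Row 5: (5,2)N 3/7 ✓ · (5,3)S 3/7 ✓ · (5,4)S 3/4 ✓
Row 6: (6,1)S 0/2 ✗ · (6,2)N 1/4 ✗ · (6,3)S 2/5 ✓ · (6,4)N 0/3 ✗
Unsatisfied: (1,4), (2,2), (2,4), (3,4), (4,3), (6,1), (6,2), (6,4) — 8 in total.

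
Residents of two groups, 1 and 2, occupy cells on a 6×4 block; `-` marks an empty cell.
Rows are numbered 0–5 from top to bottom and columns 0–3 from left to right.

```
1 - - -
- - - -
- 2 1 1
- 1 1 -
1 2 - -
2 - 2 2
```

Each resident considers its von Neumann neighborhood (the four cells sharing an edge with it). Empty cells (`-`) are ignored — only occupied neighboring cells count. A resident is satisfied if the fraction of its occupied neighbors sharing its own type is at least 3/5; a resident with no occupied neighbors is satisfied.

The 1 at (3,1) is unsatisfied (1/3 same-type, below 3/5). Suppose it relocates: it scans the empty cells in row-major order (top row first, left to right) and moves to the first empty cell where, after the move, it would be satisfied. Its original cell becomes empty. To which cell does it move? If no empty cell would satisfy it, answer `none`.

(0,1)

Vacating (3,1). Empty cells in order:
  (0,1): 1/1 same-type → satisfied — stop here.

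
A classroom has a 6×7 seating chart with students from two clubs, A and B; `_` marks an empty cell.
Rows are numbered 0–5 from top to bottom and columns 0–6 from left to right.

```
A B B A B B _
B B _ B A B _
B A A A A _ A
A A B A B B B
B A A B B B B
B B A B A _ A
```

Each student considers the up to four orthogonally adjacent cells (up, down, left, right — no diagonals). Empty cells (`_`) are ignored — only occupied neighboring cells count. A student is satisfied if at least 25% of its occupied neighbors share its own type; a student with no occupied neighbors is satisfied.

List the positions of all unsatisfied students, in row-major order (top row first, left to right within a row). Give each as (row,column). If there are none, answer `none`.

Row 0: (0,0)A 0/2 unhappy · (0,1)B 2/3 ok · (0,2)B 1/2 ok · (0,3)A 0/3 unhappy · (0,4)B 1/3 ok · (0,5)B 2/2 ok
Row 1: (1,0)B 2/3 ok · (1,1)B 2/3 ok · (1,3)B 0/3 unhappy · (1,4)A 1/4 ok · (1,5)B 1/2 ok
Row 2: (2,0)B 1/3 ok · (2,1)A 2/4 ok · (2,2)A 2/3 ok · (2,3)A 3/4 ok · (2,4)A 2/3 ok · (2,6)A 0/1 unhappy
Row 3: (3,0)A 1/3 ok · (3,1)A 3/4 ok · (3,2)B 0/4 unhappy · (3,3)A 1/4 ok · (3,4)B 2/4 ok · (3,5)B 3/3 ok · (3,6)B 2/3 ok
Row 4: (4,0)B 1/3 ok · (4,1)A 2/4 ok · (4,2)A 2/4 ok · (4,3)B 2/4 ok · (4,4)B 3/4 ok · (4,5)B 3/3 ok · (4,6)B 2/3 ok
Row 5: (5,0)B 2/2 ok · (5,1)B 1/3 ok · (5,2)A 1/3 ok · (5,3)B 1/3 ok · (5,4)A 0/2 unhappy · (5,6)A 0/1 unhappy

(0,0), (0,3), (1,3), (2,6), (3,2), (5,4), (5,6)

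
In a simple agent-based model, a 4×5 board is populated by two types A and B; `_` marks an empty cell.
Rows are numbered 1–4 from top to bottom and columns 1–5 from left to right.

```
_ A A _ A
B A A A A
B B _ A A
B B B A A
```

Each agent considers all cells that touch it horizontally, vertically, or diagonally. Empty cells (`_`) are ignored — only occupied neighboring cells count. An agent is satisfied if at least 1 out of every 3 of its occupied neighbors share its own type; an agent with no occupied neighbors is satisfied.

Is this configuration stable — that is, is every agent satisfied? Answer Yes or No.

Yes

Row 1: (1,2)A 3/4 ✓ · (1,3)A 4/4 ✓ · (1,5)A 2/2 ✓
Row 2: (2,1)B 2/4 ✓ · (2,2)A 3/6 ✓ · (2,3)A 5/6 ✓ · (2,4)A 6/6 ✓ · (2,5)A 4/4 ✓
Row 3: (3,1)B 4/5 ✓ · (3,2)B 5/7 ✓ · (3,4)A 6/7 ✓ · (3,5)A 5/5 ✓
Row 4: (4,1)B 3/3 ✓ · (4,2)B 4/4 ✓ · (4,3)B 2/4 ✓ · (4,4)A 3/4 ✓ · (4,5)A 3/3 ✓
All meet the threshold, so the configuration is stable.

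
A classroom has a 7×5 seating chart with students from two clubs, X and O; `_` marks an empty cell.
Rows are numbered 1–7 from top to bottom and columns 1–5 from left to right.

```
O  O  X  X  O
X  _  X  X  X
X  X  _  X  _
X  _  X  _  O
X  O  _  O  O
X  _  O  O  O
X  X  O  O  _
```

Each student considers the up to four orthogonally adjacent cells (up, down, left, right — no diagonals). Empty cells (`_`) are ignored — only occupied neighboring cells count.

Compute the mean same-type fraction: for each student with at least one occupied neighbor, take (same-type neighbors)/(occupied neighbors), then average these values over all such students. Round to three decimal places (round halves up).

(1,1)O 1/2
(1,2)O 1/2
(1,3)X 2/3
(1,4)X 2/3
(1,5)O 0/2
(2,1)X 1/2
(2,3)X 2/2
(2,4)X 4/4
(2,5)X 1/2
(3,1)X 3/3
(3,2)X 1/1
(3,4)X 1/1
(4,1)X 2/2
(4,3)X — no occupied neighbors
(4,5)O 1/1
(5,1)X 2/3
(5,2)O 0/1
(5,4)O 2/2
(5,5)O 3/3
(6,1)X 2/2
(6,3)O 2/2
(6,4)O 4/4
(6,5)O 2/2
(7,1)X 2/2
(7,2)X 1/2
(7,3)O 2/3
(7,4)O 2/2
Sum over 26 students: 1/2 + 1/2 + 2/3 + 2/3 + 0/2 + 1/2 + 2/2 + 4/4 + 1/2 + 3/3 + 1/1 + 1/1 + 2/2 + 1/1 + 2/3 + 0/1 + 2/2 + 3/3 + 2/2 + 2/2 + 4/4 + 2/2 + 2/2 + 1/2 + 2/3 + 2/2 = 121/6; mean = 121/6 ÷ 26 = 121/156 = 0.775641… → 0.776.

0.776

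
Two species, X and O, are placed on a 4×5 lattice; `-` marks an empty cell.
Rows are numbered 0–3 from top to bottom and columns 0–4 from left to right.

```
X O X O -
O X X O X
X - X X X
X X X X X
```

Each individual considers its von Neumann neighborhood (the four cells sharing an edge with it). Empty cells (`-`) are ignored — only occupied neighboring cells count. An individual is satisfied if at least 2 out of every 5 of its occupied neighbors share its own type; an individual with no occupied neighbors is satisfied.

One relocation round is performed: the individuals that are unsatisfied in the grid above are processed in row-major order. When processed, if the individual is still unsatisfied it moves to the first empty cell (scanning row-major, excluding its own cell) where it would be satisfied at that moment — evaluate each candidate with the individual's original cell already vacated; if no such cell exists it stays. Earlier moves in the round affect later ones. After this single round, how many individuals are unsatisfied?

Initially unsatisfied (in order): (0,0), (0,1), (0,2), (1,0), (1,1), (1,3).
  (0,0) → (0,4).
  (0,1) → (0,0).
  (0,2): now satisfied by earlier moves; stays.
  (1,0): no empty cell satisfies it; stays.
  (1,1): now satisfied by earlier moves; stays.
  (1,3): no empty cell satisfies it; stays.
Resulting grid:
O - X O X
O X X O X
X - X X X
X X X X X
Unsatisfied now: (0,3), (1,0), (1,3).

3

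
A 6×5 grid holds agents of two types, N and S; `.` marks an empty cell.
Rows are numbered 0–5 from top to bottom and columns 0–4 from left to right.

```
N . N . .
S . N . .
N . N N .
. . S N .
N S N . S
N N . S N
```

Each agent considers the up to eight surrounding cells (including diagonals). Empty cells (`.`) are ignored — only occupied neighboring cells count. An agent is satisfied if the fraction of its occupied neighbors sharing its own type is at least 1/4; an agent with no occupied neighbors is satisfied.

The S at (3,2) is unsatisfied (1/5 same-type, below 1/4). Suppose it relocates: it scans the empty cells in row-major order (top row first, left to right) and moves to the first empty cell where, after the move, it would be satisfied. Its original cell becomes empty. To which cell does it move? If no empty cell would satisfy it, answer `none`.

(0,1)

Vacating (3,2). Empty cells in order:
  (0,1): 1/4 same-type → satisfied — stop here.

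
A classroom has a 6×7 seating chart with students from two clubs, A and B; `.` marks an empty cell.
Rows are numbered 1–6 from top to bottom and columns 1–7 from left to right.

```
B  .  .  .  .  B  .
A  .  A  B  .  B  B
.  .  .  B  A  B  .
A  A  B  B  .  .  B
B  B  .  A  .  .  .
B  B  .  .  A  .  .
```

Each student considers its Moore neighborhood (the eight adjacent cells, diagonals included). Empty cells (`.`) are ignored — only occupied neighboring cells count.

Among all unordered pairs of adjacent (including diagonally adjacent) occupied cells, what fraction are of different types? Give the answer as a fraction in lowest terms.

15/34

Scan each occupied cell's neighbors to the right and below (and the two forward diagonals) so each pair is counted once.
From row 1: 1 unlike of 3 pairs (running 1/3).
From row 2: 4 unlike of 8 pairs (running 5/11).
From row 3: 3 unlike of 6 pairs (running 8/17).
From row 4: 7 unlike of 10 pairs (running 15/27).
From row 5: 0 unlike of 6 pairs (running 15/33).
From row 6: 0 unlike of 1 pairs (running 15/34).
Total adjacent occupied pairs: 34; unlike-type pairs: 15.
15/34 is already in lowest terms.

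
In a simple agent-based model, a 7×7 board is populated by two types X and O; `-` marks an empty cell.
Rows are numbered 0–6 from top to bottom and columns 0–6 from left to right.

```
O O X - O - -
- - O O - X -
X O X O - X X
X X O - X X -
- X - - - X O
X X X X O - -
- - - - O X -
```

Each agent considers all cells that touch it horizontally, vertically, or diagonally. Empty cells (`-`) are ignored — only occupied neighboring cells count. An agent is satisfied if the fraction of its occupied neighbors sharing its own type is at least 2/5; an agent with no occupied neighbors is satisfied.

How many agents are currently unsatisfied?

(0,0)O 1/1 ok
(0,1)O 2/3 ok
(0,2)X 0/3 unhappy
(0,4)O 1/2 ok
(1,2)O 4/6 ok
(1,3)O 3/5 ok
(1,5)X 2/3 ok
(2,0)X 2/3 ok
(2,1)O 2/6 unhappy
(2,2)X 1/6 unhappy
(2,3)O 3/5 ok
(2,5)X 4/4 ok
(2,6)X 3/3 ok
(3,0)X 3/4 ok
(3,1)X 4/6 ok
(3,2)O 2/5 ok
(3,4)X 3/4 ok
(3,5)X 4/5 ok
(4,1)X 5/6 ok
(4,5)X 2/4 ok
(4,6)O 0/2 unhappy
(5,0)X 2/2 ok
(5,1)X 3/3 ok
(5,2)X 3/3 ok
(5,3)X 1/3 unhappy
(5,4)O 1/4 unhappy
(6,4)O 1/3 unhappy
(6,5)X 0/2 unhappy
Unsatisfied: (0,2), (2,1), (2,2), (4,6), (5,3), (5,4), (6,4), (6,5) — 8 in total.

8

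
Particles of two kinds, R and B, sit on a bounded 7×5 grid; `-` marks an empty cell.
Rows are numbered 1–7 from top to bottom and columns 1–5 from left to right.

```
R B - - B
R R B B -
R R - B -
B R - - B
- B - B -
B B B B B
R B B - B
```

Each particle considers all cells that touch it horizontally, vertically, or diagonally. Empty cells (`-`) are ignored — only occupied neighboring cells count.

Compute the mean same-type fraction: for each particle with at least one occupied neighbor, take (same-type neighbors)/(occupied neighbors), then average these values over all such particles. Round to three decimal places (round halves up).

0.766

(1,1)R 2/3
(1,2)B 1/4
(1,5)B 1/1
(2,1)R 4/5
(2,2)R 4/6
(2,3)B 3/5
(2,4)B 3/3
(3,1)R 4/5
(3,2)R 4/6
(3,4)B 3/3
(4,1)B 1/4
(4,2)R 2/4
(4,5)B 2/2
(5,2)B 4/5
(5,4)B 4/4
(6,1)B 3/4
(6,2)B 5/6
(6,3)B 6/6
(6,4)B 5/5
(6,5)B 3/3
(7,1)R 0/3
(7,2)B 4/5
(7,3)B 4/4
(7,5)B 2/2
Sum over 24 particles: 2/3 + 1/4 + 1/1 + 4/5 + 4/6 + 3/5 + 3/3 + 4/5 + 4/6 + 3/3 + 1/4 + 2/4 + 2/2 + 4/5 + 4/4 + 3/4 + 5/6 + 6/6 + 5/5 + 3/3 + 0/3 + 4/5 + 4/4 + 2/2 = 1103/60; mean = 1103/60 ÷ 24 = 1103/1440 = 0.765972… → 0.766.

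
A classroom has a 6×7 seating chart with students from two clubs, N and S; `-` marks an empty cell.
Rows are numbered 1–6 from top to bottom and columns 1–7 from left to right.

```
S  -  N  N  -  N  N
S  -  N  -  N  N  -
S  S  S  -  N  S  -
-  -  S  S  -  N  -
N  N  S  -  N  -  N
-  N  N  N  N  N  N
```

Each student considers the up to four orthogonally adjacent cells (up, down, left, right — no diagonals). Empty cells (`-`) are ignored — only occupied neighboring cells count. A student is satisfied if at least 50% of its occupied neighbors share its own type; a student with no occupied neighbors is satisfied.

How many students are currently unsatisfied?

Row 1: (1,1)S 1/1 satisfied · (1,3)N 2/2 satisfied · (1,4)N 1/1 satisfied · (1,6)N 2/2 satisfied · (1,7)N 1/1 satisfied
Row 2: (2,1)S 2/2 satisfied · (2,3)N 1/2 satisfied · (2,5)N 2/2 satisfied · (2,6)N 2/3 satisfied
Row 3: (3,1)S 2/2 satisfied · (3,2)S 2/2 satisfied · (3,3)S 2/3 satisfied · (3,5)N 1/2 satisfied · (3,6)S 0/3 not
Row 4: (4,3)S 3/3 satisfied · (4,4)S 1/1 satisfied · (4,6)N 0/1 not
Row 5: (5,1)N 1/1 satisfied · (5,2)N 2/3 satisfied · (5,3)S 1/3 not · (5,5)N 1/1 satisfied · (5,7)N 1/1 satisfied
Row 6: (6,2)N 2/2 satisfied · (6,3)N 2/3 satisfied · (6,4)N 2/2 satisfied · (6,5)N 3/3 satisfied · (6,6)N 2/2 satisfied · (6,7)N 2/2 satisfied
Unsatisfied: (3,6), (4,6), (5,3) — 3 in total.

3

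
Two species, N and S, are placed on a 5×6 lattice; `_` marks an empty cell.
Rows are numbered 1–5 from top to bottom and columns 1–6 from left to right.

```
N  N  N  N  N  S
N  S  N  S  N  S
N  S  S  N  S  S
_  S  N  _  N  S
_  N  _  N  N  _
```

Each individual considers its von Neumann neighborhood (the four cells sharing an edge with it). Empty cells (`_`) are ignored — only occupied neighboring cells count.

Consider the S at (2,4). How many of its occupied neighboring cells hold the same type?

Occupied neighbors of (2,4): (1,4)=N, (3,4)=N, (2,3)=N, (2,5)=N.
Same type (S): 0 of 4.

0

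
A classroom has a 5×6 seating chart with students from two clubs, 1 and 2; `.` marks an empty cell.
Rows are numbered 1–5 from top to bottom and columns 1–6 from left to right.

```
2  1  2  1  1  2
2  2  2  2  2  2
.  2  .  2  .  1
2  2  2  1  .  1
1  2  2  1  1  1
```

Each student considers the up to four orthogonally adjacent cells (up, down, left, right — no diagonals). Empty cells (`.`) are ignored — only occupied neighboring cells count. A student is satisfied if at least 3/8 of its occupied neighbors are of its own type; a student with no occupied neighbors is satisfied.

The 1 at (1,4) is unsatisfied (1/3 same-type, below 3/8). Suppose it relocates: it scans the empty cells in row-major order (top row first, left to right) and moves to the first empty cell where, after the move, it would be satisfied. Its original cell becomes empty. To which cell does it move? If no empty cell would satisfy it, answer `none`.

Vacating (1,4). Empty cells in order:
  (3,1): 0/3 same-type → still unsatisfied.
  (3,3): 0/4 same-type → still unsatisfied.
  (3,5): 1/3 same-type → still unsatisfied.
  (4,5): 3/3 same-type → satisfied — stop here.

(4,5)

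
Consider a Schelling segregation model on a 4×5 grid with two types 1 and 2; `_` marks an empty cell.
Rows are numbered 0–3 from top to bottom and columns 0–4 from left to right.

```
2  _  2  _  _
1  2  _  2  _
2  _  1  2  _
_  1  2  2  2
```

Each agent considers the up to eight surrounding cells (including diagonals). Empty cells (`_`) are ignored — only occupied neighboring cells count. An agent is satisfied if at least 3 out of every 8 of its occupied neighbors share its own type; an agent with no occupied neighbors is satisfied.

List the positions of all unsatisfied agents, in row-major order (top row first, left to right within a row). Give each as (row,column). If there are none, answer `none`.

(0,0)2 1/2 satisfied
(0,2)2 2/2 satisfied
(1,0)1 0/3 not
(1,1)2 3/5 satisfied
(1,3)2 2/3 satisfied
(2,0)2 1/3 not
(2,2)1 1/6 not
(2,3)2 4/5 satisfied
(3,1)1 1/3 not
(3,2)2 2/4 satisfied
(3,3)2 3/4 satisfied
(3,4)2 2/2 satisfied

(1,0), (2,0), (2,2), (3,1)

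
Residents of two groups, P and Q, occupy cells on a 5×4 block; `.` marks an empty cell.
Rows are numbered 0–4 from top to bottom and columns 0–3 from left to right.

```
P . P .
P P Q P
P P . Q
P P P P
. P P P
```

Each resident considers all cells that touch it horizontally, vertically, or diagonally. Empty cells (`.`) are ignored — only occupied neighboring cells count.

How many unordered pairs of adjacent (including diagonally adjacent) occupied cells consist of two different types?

Scan each occupied cell's neighbors to the right and below (and the two forward diagonals) so each pair is counted once.
From row 0: 1 unlike of 5 pairs (running 1/5).
From row 1: 4 unlike of 10 pairs (running 5/15).
From row 2: 2 unlike of 8 pairs (running 7/23).
From row 3: 0 unlike of 11 pairs (running 7/34).
From row 4: 0 unlike of 2 pairs (running 7/36).
Total adjacent occupied pairs: 36; unlike-type pairs: 7.

7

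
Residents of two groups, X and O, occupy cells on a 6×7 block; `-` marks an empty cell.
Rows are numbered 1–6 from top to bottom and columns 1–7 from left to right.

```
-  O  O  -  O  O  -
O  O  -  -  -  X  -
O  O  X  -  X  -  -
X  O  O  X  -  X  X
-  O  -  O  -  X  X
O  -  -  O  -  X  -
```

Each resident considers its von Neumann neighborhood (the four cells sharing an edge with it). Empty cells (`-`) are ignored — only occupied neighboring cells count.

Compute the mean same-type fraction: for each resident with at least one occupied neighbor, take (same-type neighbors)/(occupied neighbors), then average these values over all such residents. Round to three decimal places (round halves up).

(1,2)O 2/2
(1,3)O 1/1
(1,5)O 1/1
(1,6)O 1/2
(2,1)O 2/2
(2,2)O 3/3
(2,6)X 0/1
(3,1)O 2/3
(3,2)O 3/4
(3,3)X 0/2
(3,5)X — no occupied neighbors
(4,1)X 0/2
(4,2)O 3/4
(4,3)O 1/3
(4,4)X 0/2
(4,6)X 2/2
(4,7)X 2/2
(5,2)O 1/1
(5,4)O 1/2
(5,6)X 3/3
(5,7)X 2/2
(6,1)O — no occupied neighbors
(6,4)O 1/1
(6,6)X 1/1
Sum over 22 residents: 2/2 + 1/1 + 1/1 + 1/2 + 2/2 + 3/3 + 0/1 + 2/3 + 3/4 + 0/2 + 0/2 + 3/4 + 1/3 + 0/2 + 2/2 + 2/2 + 1/1 + 1/2 + 3/3 + 2/2 + 1/1 + 1/1 = 31/2; mean = 31/2 ÷ 22 = 31/44 = 0.704545… → 0.705.

0.705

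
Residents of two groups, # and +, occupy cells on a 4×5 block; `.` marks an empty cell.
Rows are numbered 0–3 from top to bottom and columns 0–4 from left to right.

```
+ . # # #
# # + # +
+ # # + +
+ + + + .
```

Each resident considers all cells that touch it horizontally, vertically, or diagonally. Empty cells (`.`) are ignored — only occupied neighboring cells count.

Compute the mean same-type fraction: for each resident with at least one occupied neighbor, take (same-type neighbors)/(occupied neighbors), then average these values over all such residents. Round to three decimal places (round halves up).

0.520

(0,0)+ 0/2
(0,2)# 3/4
(0,3)# 3/5
(0,4)# 2/3
(1,0)# 2/4
(1,1)# 4/7
(1,2)+ 1/7
(1,3)# 4/8
(1,4)+ 2/5
(2,0)+ 2/5
(2,1)# 3/8
(2,2)# 3/8
(2,3)+ 5/7
(2,4)+ 3/4
(3,0)+ 2/3
(3,1)+ 3/5
(3,2)+ 3/5
(3,3)+ 3/4
Sum over 18 residents: 0/2 + 3/4 + 3/5 + 2/3 + 2/4 + 4/7 + 1/7 + 4/8 + 2/5 + 2/5 + 3/8 + 3/8 + 5/7 + 3/4 + 2/3 + 3/5 + 3/5 + 3/4 = 983/105; mean = 983/105 ÷ 18 = 983/1890 = 0.520105… → 0.520.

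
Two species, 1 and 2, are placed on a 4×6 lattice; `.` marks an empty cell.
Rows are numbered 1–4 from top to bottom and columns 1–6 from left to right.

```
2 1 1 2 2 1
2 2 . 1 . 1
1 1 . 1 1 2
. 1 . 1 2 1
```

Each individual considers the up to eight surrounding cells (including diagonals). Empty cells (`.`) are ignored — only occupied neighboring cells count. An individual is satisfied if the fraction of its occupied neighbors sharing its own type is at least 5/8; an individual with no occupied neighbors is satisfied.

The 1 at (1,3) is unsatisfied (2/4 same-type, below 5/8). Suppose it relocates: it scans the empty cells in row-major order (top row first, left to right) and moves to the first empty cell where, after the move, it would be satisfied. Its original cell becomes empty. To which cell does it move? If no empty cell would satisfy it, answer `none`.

Vacating (1,3). Empty cells in order:
  (2,3): 4/6 same-type → satisfied — stop here.

(2,3)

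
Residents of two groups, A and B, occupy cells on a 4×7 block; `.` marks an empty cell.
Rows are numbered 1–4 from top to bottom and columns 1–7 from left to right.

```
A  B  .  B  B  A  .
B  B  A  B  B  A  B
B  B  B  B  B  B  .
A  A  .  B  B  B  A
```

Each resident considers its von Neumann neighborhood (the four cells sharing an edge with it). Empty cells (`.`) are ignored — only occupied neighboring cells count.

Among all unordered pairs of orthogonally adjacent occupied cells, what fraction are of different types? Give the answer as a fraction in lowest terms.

Scan each occupied cell's neighbors to the right and below so each pair is counted once.
From row 1: 3 unlike of 8 pairs (running 3/8).
From row 2: 6 unlike of 12 pairs (running 9/20).
From row 3: 2 unlike of 10 pairs (running 11/30).
From row 4: 1 unlike of 4 pairs (running 12/34).
Total adjacent occupied pairs: 34; unlike-type pairs: 12.
12/34 reduces to 6/17.

6/17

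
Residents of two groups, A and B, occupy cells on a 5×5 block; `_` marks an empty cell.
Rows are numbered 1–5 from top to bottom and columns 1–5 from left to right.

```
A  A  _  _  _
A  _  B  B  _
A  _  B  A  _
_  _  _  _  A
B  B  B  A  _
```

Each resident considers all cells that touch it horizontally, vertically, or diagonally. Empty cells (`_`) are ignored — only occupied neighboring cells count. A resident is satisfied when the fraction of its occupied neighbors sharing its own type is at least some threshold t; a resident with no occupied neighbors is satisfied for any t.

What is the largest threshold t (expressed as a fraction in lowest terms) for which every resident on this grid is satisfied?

1/4

Row 1: (1,1)A 2/2 · (1,2)A 2/3
Row 2: (2,1)A 3/3 · (2,3)B 2/4 · (2,4)B 2/3
Row 3: (3,1)A 1/1 · (3,3)B 2/3 · (3,4)A 1/4
Row 4: (4,5)A 2/2
Row 5: (5,1)B 1/1 · (5,2)B 2/2 · (5,3)B 1/2 · (5,4)A 1/2
The smallest same-type fraction is 1/4 at (3,4), which reduces to 1/4. Any threshold above that leaves this resident unsatisfied.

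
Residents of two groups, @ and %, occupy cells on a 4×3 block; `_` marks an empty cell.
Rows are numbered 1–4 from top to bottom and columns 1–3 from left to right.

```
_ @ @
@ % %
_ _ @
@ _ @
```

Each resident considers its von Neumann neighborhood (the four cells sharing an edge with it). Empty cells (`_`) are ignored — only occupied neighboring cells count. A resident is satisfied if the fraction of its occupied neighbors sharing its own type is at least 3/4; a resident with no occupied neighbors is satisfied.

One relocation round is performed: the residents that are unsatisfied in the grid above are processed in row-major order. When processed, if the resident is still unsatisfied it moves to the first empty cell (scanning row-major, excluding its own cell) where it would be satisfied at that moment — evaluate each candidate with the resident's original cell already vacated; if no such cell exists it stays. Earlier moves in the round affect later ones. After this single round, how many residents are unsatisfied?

0

Initially unsatisfied (in order): (1,2), (1,3), (2,1), (2,2), (2,3), (3,3).
  (1,2) → (1,1).
  (1,3) → (3,1).
  (2,1) → (4,2).
  (2,2): now satisfied by earlier moves; stays.
  (2,3) → (1,3).
  (3,3): now satisfied by earlier moves; stays.
Resulting grid:
@ _ %
_ % _
@ _ @
@ @ @
All satisfied now.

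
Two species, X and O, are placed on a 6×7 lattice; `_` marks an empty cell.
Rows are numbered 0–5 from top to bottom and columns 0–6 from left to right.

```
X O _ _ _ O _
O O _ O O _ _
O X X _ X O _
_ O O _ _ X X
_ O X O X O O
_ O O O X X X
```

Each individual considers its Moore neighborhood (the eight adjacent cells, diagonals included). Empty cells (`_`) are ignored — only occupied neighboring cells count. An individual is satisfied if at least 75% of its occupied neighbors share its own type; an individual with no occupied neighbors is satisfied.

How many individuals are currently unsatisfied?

Row 0: (0,0)X 0/3 not · (0,1)O 2/3 not · (0,5)O 1/1 satisfied
Row 1: (1,0)O 3/5 not · (1,1)O 3/6 not · (1,3)O 1/3 not · (1,4)O 3/4 satisfied
Row 2: (2,0)O 3/4 satisfied · (2,1)X 1/6 not · (2,2)X 1/5 not · (2,4)X 1/4 not · (2,5)O 1/4 not
Row 3: (3,1)O 3/6 not · (3,2)O 3/6 not · (3,5)X 3/6 not · (3,6)X 1/4 not
Row 4: (4,1)O 4/5 satisfied · (4,2)X 0/7 not · (4,3)O 3/6 not · (4,4)X 3/6 not · (4,5)O 1/7 not · (4,6)O 1/5 not
Row 5: (5,1)O 2/3 not · (5,2)O 4/5 satisfied · (5,3)O 2/5 not · (5,4)X 2/5 not · (5,5)X 3/5 not · (5,6)X 1/3 not
Unsatisfied: (0,0), (0,1), (1,0), (1,1), (1,3), (2,1), (2,2), (2,4), (2,5), (3,1), (3,2), (3,5), (3,6), (4,2), (4,3), (4,4), (4,5), (4,6), (5,1), (5,3), (5,4), (5,5), (5,6) — 23 in total.

23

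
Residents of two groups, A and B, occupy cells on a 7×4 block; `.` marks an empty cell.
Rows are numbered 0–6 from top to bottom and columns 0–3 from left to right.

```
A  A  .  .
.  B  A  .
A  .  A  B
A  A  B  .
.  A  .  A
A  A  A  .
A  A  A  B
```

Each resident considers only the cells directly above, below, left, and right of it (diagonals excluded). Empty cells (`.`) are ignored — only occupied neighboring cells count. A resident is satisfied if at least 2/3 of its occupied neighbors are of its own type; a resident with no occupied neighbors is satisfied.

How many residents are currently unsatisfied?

7

Row 0: (0,0)A 1/1 ✓ · (0,1)A 1/2 ✗
Row 1: (1,1)B 0/2 ✗ · (1,2)A 1/2 ✗
Row 2: (2,0)A 1/1 ✓ · (2,2)A 1/3 ✗ · (2,3)B 0/1 ✗
Row 3: (3,0)A 2/2 ✓ · (3,1)A 2/3 ✓ · (3,2)B 0/2 ✗
Row 4: (4,1)A 2/2 ✓ · (4,3)A 0/0 ✓
Row 5: (5,0)A 2/2 ✓ · (5,1)A 4/4 ✓ · (5,2)A 2/2 ✓
Row 6: (6,0)A 2/2 ✓ · (6,1)A 3/3 ✓ · (6,2)A 2/3 ✓ · (6,3)B 0/1 ✗
Unsatisfied: (0,1), (1,1), (1,2), (2,2), (2,3), (3,2), (6,3) — 7 in total.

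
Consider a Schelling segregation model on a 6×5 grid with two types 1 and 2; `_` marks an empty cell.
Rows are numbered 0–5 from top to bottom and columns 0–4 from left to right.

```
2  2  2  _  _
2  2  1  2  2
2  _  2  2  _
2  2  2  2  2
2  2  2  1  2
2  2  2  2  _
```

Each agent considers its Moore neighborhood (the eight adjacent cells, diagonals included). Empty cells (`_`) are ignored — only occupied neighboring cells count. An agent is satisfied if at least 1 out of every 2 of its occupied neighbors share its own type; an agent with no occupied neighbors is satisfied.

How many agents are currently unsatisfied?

Row 0: (0,0)2 3/3 ok · (0,1)2 4/5 ok · (0,2)2 3/4 ok
Row 1: (1,0)2 4/4 ok · (1,1)2 6/7 ok · (1,2)1 0/6 unhappy · (1,3)2 4/5 ok · (1,4)2 2/2 ok
Row 2: (2,0)2 4/4 ok · (2,2)2 6/7 ok · (2,3)2 6/7 ok
Row 3: (3,0)2 4/4 ok · (3,1)2 7/7 ok · (3,2)2 6/7 ok · (3,3)2 6/7 ok · (3,4)2 3/4 ok
Row 4: (4,0)2 5/5 ok · (4,1)2 8/8 ok · (4,2)2 7/8 ok · (4,3)1 0/7 unhappy · (4,4)2 3/4 ok
Row 5: (5,0)2 3/3 ok · (5,1)2 5/5 ok · (5,2)2 4/5 ok · (5,3)2 3/4 ok
Unsatisfied: (1,2), (4,3) — 2 in total.

2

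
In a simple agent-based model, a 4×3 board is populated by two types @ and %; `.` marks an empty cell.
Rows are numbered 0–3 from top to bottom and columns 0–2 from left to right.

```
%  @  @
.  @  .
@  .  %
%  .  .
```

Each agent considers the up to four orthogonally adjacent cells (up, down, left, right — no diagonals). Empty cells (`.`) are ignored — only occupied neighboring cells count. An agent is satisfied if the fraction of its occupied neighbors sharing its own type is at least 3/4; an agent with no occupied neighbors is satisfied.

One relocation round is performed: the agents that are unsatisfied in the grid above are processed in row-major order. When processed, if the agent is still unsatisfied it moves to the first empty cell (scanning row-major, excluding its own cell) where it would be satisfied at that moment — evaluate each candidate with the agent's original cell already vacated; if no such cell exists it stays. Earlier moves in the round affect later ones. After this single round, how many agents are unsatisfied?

0

Initially unsatisfied (in order): (0,0), (0,1), (2,0), (3,0).
  (0,0) → (3,1).
  (0,1): now satisfied by earlier moves; stays.
  (2,0) → (0,0).
  (3,0): now satisfied by earlier moves; stays.
Resulting grid:
@ @ @
. @ .
. . %
% % .
All satisfied now.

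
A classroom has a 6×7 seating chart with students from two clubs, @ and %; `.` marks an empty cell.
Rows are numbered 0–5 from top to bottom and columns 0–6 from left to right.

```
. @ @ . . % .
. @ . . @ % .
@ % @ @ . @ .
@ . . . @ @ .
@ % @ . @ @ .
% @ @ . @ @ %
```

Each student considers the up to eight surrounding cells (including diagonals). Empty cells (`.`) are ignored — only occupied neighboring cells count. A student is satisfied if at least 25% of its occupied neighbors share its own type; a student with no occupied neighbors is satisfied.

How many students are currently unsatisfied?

Row 0: (0,1)@ 2/2 ok · (0,2)@ 2/2 ok · (0,5)% 1/2 ok
Row 1: (1,1)@ 4/5 ok · (1,4)@ 2/4 ok · (1,5)% 1/3 ok
Row 2: (2,0)@ 2/3 ok · (2,1)% 0/4 unhappy · (2,2)@ 2/3 ok · (2,3)@ 3/3 ok · (2,5)@ 3/4 ok
Row 3: (3,0)@ 2/4 ok · (3,4)@ 5/5 ok · (3,5)@ 4/4 ok
Row 4: (4,0)@ 2/4 ok · (4,1)% 1/6 unhappy · (4,2)@ 2/3 ok · (4,4)@ 5/5 ok · (4,5)@ 5/6 ok
Row 5: (5,0)% 1/3 ok · (5,1)@ 3/5 ok · (5,2)@ 2/3 ok · (5,4)@ 3/3 ok · (5,5)@ 3/4 ok · (5,6)% 0/2 unhappy
Unsatisfied: (2,1), (4,1), (5,6) — 3 in total.

3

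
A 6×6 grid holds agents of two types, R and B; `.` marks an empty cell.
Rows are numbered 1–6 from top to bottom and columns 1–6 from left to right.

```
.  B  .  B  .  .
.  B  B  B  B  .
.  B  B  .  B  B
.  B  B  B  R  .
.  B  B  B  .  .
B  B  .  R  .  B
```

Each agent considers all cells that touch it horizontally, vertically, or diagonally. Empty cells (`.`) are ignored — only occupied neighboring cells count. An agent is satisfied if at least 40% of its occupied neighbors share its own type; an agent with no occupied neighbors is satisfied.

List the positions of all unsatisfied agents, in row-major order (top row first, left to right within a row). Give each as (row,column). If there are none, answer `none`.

(1,2)B 2/2 satisfied
(1,4)B 3/3 satisfied
(2,2)B 4/4 satisfied
(2,3)B 6/6 satisfied
(2,4)B 5/5 satisfied
(2,5)B 4/4 satisfied
(3,2)B 5/5 satisfied
(3,3)B 7/7 satisfied
(3,5)B 4/5 satisfied
(3,6)B 2/3 satisfied
(4,2)B 5/5 satisfied
(4,3)B 7/7 satisfied
(4,4)B 5/6 satisfied
(4,5)R 0/4 not
(5,2)B 5/5 satisfied
(5,3)B 6/7 satisfied
(5,4)B 3/5 satisfied
(6,1)B 2/2 satisfied
(6,2)B 3/3 satisfied
(6,4)R 0/2 not
(6,6)B 0/0 satisfied

(4,5), (6,4)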